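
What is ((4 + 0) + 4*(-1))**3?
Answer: 0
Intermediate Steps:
((4 + 0) + 4*(-1))**3 = (4 - 4)**3 = 0**3 = 0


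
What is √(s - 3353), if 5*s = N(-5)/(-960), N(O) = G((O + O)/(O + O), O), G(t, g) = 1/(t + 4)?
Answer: I*√1207080015/600 ≈ 57.905*I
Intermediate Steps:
G(t, g) = 1/(4 + t)
N(O) = ⅕ (N(O) = 1/(4 + (O + O)/(O + O)) = 1/(4 + (2*O)/((2*O))) = 1/(4 + (2*O)*(1/(2*O))) = 1/(4 + 1) = 1/5 = ⅕)
s = -1/24000 (s = ((⅕)/(-960))/5 = ((⅕)*(-1/960))/5 = (⅕)*(-1/4800) = -1/24000 ≈ -4.1667e-5)
√(s - 3353) = √(-1/24000 - 3353) = √(-80472001/24000) = I*√1207080015/600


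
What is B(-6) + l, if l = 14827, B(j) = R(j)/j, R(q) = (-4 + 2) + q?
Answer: 44485/3 ≈ 14828.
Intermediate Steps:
R(q) = -2 + q
B(j) = (-2 + j)/j
B(-6) + l = (-2 - 6)/(-6) + 14827 = -⅙*(-8) + 14827 = 4/3 + 14827 = 44485/3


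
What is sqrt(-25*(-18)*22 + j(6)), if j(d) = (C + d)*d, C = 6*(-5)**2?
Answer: 6*sqrt(301) ≈ 104.10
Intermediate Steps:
C = 150 (C = 6*25 = 150)
j(d) = d*(150 + d) (j(d) = (150 + d)*d = d*(150 + d))
sqrt(-25*(-18)*22 + j(6)) = sqrt(-25*(-18)*22 + 6*(150 + 6)) = sqrt(-(-450)*22 + 6*156) = sqrt(-1*(-9900) + 936) = sqrt(9900 + 936) = sqrt(10836) = 6*sqrt(301)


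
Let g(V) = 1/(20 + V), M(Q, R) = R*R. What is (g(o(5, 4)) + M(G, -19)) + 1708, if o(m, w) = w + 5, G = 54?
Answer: 60002/29 ≈ 2069.0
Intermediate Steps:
M(Q, R) = R**2
o(m, w) = 5 + w
(g(o(5, 4)) + M(G, -19)) + 1708 = (1/(20 + (5 + 4)) + (-19)**2) + 1708 = (1/(20 + 9) + 361) + 1708 = (1/29 + 361) + 1708 = 10470/29 + 1708 = 60002/29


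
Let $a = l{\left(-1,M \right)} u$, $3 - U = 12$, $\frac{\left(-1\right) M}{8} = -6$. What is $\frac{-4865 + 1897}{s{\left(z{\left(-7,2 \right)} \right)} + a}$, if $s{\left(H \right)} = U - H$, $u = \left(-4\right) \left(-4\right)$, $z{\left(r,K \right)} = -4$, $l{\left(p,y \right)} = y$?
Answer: $- \frac{424}{109} \approx -3.8899$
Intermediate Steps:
$M = 48$ ($M = \left(-8\right) \left(-6\right) = 48$)
$U = -9$ ($U = 3 - 12 = -9$)
$u = 16$
$a = 768$ ($a = 48 \cdot 16 = 768$)
$s{\left(H \right)} = -9 - H$
$\frac{-4865 + 1897}{s{\left(z{\left(-7,2 \right)} \right)} + a} = \frac{-4865 + 1897}{\left(-9 - -4\right) + 768} = - \frac{2968}{\left(-9 + 4\right) + 768} = - \frac{2968}{-5 + 768} = - \frac{2968}{763} = \left(-2968\right) \frac{1}{763} = - \frac{424}{109}$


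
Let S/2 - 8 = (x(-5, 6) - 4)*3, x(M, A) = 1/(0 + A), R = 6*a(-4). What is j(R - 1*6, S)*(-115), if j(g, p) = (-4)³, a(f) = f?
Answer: 7360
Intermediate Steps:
R = -24 (R = 6*(-4) = -24)
x(M, A) = 1/A
S = -7 (S = 16 + 2*((1/6 - 4)*3) = 16 + 2*((⅙ - 4)*3) = 16 + 2*(-23/6*3) = 16 + 2*(-23/2) = 16 - 23 = -7)
j(g, p) = -64
j(R - 1*6, S)*(-115) = -64*(-115) = 7360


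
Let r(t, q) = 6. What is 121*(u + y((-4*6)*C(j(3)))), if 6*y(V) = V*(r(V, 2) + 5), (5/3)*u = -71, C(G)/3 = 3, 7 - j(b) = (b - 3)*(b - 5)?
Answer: -265353/5 ≈ -53071.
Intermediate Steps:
j(b) = 7 - (-5 + b)*(-3 + b) (j(b) = 7 - (b - 3)*(b - 5) = 7 - (-3 + b)*(-5 + b) = 7 - (-5 + b)*(-3 + b))
C(G) = 9 (C(G) = 3*3 = 9)
u = -213/5 (u = (3/5)*(-71) = -213/5 ≈ -42.600)
y(V) = 11*V/6 (y(V) = (V*(6 + 5))/6 = (V*11)/6 = (11*V)/6 = 11*V/6)
121*(u + y((-4*6)*C(j(3)))) = 121*(-213/5 + 11*(-4*6*9)/6) = 121*(-213/5 + 11*(-24*9)/6) = 121*(-213/5 + (11/6)*(-216)) = 121*(-213/5 - 396) = 121*(-2193/5) = -265353/5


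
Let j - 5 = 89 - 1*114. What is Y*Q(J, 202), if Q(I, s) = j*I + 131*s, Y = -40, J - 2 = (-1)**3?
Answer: -1057680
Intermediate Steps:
J = 1 (J = 2 + (-1)**3 = 2 - 1 = 1)
j = -20 (j = 5 + (89 - 1*114) = 5 + (89 - 114) = 5 - 25 = -20)
Q(I, s) = -20*I + 131*s
Y*Q(J, 202) = -40*(-20*1 + 131*202) = -40*(-20 + 26462) = -40*26442 = -1057680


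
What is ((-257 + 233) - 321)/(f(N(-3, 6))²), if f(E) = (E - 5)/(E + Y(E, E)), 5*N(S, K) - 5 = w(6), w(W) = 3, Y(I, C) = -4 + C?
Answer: -5520/289 ≈ -19.100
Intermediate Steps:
N(S, K) = 8/5 (N(S, K) = 1 + (⅕)*3 = 1 + ⅗ = 8/5)
f(E) = (-5 + E)/(-4 + 2*E) (f(E) = (E - 5)/(E + (-4 + E)) = (-5 + E)/(-4 + 2*E))
((-257 + 233) - 321)/(f(N(-3, 6))²) = ((-257 + 233) - 321)/(((-5 + 8/5)/(2*(-2 + 8/5)))²) = (-24 - 321)/(((½)*(-17/5)/(-⅖))²) = -345/(((½)*(-5/2)*(-17/5))²) = -345/((17/4)²) = -345/289/16 = -345*16/289 = -5520/289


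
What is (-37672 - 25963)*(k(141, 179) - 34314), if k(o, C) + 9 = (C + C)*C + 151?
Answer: -1903322850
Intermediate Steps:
k(o, C) = 142 + 2*C**2 (k(o, C) = -9 + ((C + C)*C + 151) = -9 + ((2*C)*C + 151) = -9 + (2*C**2 + 151) = -9 + (151 + 2*C**2) = 142 + 2*C**2)
(-37672 - 25963)*(k(141, 179) - 34314) = (-37672 - 25963)*((142 + 2*179**2) - 34314) = -63635*((142 + 2*32041) - 34314) = -63635*((142 + 64082) - 34314) = -63635*(64224 - 34314) = -63635*29910 = -1903322850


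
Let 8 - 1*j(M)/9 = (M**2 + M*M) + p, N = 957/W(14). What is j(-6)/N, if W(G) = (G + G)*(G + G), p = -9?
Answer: -11760/29 ≈ -405.52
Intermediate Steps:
W(G) = 4*G**2 (W(G) = (2*G)*(2*G) = 4*G**2)
N = 957/784 (N = 957/((4*14**2)) = 957/((4*196)) = 957/784 ≈ 1.2207)
j(M) = 153 - 18*M**2 (j(M) = 72 - 9*((M**2 + M*M) - 9) = 72 - 9*((M**2 + M**2) - 9) = 72 - 9*(2*M**2 - 9) = 72 - 9*(-9 + 2*M**2) = 72 + (81 - 18*M**2) = 153 - 18*M**2)
j(-6)/N = (153 - 18*(-6)**2)/(957/784) = (153 - 18*36)*(784/957) = (153 - 648)*(784/957) = -495*784/957 = -11760/29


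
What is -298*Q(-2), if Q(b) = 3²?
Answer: -2682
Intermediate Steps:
Q(b) = 9
-298*Q(-2) = -298*9 = -2682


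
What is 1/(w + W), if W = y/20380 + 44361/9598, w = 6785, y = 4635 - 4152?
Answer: 97803620/664051918207 ≈ 0.00014728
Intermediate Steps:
y = 483
W = 454356507/97803620 (W = 483/20380 + 44361/9598 = 454356507/97803620 ≈ 4.6456)
1/(w + W) = 1/(6785 + 454356507/97803620) = 1/(664051918207/97803620) = 97803620/664051918207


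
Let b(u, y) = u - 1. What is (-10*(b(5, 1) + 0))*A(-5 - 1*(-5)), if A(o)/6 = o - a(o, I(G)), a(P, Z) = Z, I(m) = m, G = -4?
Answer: -960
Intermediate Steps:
b(u, y) = -1 + u
A(o) = 24 + 6*o (A(o) = 6*(o - 1*(-4)) = 6*(o + 4) = 6*(4 + o) = 24 + 6*o)
(-10*(b(5, 1) + 0))*A(-5 - 1*(-5)) = (-10*((-1 + 5) + 0))*(24 + 6*(-5 - 1*(-5))) = (-10*(4 + 0))*(24 + 6*(-5 + 5)) = (-10*4)*(24 + 6*0) = -40*(24 + 0) = -40*24 = -960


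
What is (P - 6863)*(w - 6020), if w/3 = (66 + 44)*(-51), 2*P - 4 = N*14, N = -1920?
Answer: 463877850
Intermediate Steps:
P = -13438 (P = 2 + (-1920*14)/2 = 2 + (1/2)*(-26880) = 2 - 13440 = -13438)
w = -16830 (w = 3*((66 + 44)*(-51)) = 3*(110*(-51)) = 3*(-5610) = -16830)
(P - 6863)*(w - 6020) = (-13438 - 6863)*(-16830 - 6020) = -20301*(-22850) = 463877850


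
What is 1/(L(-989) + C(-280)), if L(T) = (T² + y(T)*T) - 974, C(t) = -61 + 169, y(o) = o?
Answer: 1/1955376 ≈ 5.1141e-7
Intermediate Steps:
C(t) = 108
L(T) = -974 + 2*T² (L(T) = (T² + T*T) - 974 = (T² + T²) - 974 = 2*T² - 974 = -974 + 2*T²)
1/(L(-989) + C(-280)) = 1/((-974 + 2*(-989)²) + 108) = 1/((-974 + 2*978121) + 108) = 1/((-974 + 1956242) + 108) = 1/(1955268 + 108) = 1/1955376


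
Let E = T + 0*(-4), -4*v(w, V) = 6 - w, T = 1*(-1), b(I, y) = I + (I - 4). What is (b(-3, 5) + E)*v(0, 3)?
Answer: 33/2 ≈ 16.500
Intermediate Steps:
b(I, y) = -4 + 2*I (b(I, y) = I + (-4 + I) = -4 + 2*I)
T = -1
v(w, V) = -3/2 + w/4 (v(w, V) = -(6 - w)/4 = -3/2 + w/4)
E = -1 (E = -1 + 0*(-4) = -1 + 0 = -1)
(b(-3, 5) + E)*v(0, 3) = ((-4 + 2*(-3)) - 1)*(-3/2 + (1/4)*0) = ((-4 - 6) - 1)*(-3/2 + 0) = (-10 - 1)*(-3/2) = -11*(-3/2) = 33/2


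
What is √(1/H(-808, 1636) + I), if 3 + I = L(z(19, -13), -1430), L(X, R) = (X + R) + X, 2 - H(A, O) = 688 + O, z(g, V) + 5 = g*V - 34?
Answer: I*√1201147638/774 ≈ 44.777*I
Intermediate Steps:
z(g, V) = -39 + V*g (z(g, V) = -5 + (g*V - 34) = -5 + (V*g - 34) = -5 + (-34 + V*g) = -39 + V*g)
H(A, O) = -686 - O (H(A, O) = 2 - (688 + O) = 2 + (-688 - O) = -686 - O)
L(X, R) = R + 2*X (L(X, R) = (R + X) + X = R + 2*X)
I = -2005 (I = -3 + (-1430 + 2*(-39 - 13*19)) = -3 + (-1430 + 2*(-39 - 247)) = -3 + (-1430 + 2*(-286)) = -3 + (-1430 - 572) = -3 - 2002 = -2005)
√(1/H(-808, 1636) + I) = √(1/(-686 - 1*1636) - 2005) = √(1/(-686 - 1636) - 2005) = √(1/(-2322) - 2005) = √(-1/2322 - 2005) = √(-4655611/2322) = I*√1201147638/774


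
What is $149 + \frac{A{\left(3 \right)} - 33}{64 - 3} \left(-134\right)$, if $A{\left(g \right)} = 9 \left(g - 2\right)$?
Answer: $\frac{12305}{61} \approx 201.72$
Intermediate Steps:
$A{\left(g \right)} = -18 + 9 g$ ($A{\left(g \right)} = 9 \left(-2 + g\right) = -18 + 9 g$)
$149 + \frac{A{\left(3 \right)} - 33}{64 - 3} \left(-134\right) = 149 + \frac{\left(-18 + 9 \cdot 3\right) - 33}{64 - 3} \left(-134\right) = 149 + \frac{\left(-18 + 27\right) - 33}{61} \left(-134\right) = 149 + \left(9 - 33\right) \frac{1}{61} \left(-134\right) = 149 + \left(-24\right) \frac{1}{61} \left(-134\right) = 149 - - \frac{3216}{61} = 149 + \frac{3216}{61} = \frac{12305}{61}$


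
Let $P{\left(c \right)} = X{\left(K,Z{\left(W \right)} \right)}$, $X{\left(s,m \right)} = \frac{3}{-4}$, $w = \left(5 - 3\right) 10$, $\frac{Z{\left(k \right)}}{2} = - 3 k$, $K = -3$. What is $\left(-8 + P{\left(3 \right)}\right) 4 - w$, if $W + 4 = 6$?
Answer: $-55$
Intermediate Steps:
$W = 2$ ($W = -4 + 6 = 2$)
$Z{\left(k \right)} = - 6 k$ ($Z{\left(k \right)} = 2 \left(- 3 k\right) = - 6 k$)
$w = 20$ ($w = 2 \cdot 10 = 20$)
$X{\left(s,m \right)} = - \frac{3}{4}$ ($X{\left(s,m \right)} = 3 \left(- \frac{1}{4}\right) = - \frac{3}{4}$)
$P{\left(c \right)} = - \frac{3}{4}$
$\left(-8 + P{\left(3 \right)}\right) 4 - w = \left(-8 - \frac{3}{4}\right) 4 - 20 = \left(- \frac{35}{4}\right) 4 - 20 = -35 - 20 = -55$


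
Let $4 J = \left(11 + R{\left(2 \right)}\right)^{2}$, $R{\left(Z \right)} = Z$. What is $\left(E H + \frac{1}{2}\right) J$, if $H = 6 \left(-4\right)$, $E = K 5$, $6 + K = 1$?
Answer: $\frac{202969}{8} \approx 25371.0$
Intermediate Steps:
$K = -5$ ($K = -6 + 1 = -5$)
$E = -25$ ($E = \left(-5\right) 5 = -25$)
$H = -24$
$J = \frac{169}{4}$ ($J = \frac{\left(11 + 2\right)^{2}}{4} = \frac{13^{2}}{4} = \frac{1}{4} \cdot 169 = \frac{169}{4} \approx 42.25$)
$\left(E H + \frac{1}{2}\right) J = \left(\left(-25\right) \left(-24\right) + \frac{1}{2}\right) \frac{169}{4} = \left(600 + \frac{1}{2}\right) \frac{169}{4} = \frac{1201}{2} \cdot \frac{169}{4} = \frac{202969}{8}$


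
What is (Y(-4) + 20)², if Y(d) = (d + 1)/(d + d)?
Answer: 26569/64 ≈ 415.14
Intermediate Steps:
Y(d) = (1 + d)/(2*d) (Y(d) = (1 + d)/((2*d)) = (1 + d)*(1/(2*d)) = (1 + d)/(2*d))
(Y(-4) + 20)² = ((½)*(1 - 4)/(-4) + 20)² = ((½)*(-¼)*(-3) + 20)² = (3/8 + 20)² = (163/8)² = 26569/64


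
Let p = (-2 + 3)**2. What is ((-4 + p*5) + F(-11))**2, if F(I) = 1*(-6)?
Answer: 25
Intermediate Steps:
F(I) = -6
p = 1 (p = 1**2 = 1)
((-4 + p*5) + F(-11))**2 = ((-4 + 1*5) - 6)**2 = ((-4 + 5) - 6)**2 = (1 - 6)**2 = (-5)**2 = 25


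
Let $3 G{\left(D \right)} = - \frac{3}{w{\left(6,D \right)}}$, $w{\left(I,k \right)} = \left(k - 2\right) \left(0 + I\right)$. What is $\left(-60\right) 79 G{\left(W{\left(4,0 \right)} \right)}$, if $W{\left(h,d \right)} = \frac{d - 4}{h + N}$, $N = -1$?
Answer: $-237$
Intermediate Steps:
$w{\left(I,k \right)} = I \left(-2 + k\right)$ ($w{\left(I,k \right)} = \left(-2 + k\right) I = I \left(-2 + k\right)$)
$W{\left(h,d \right)} = \frac{-4 + d}{-1 + h}$ ($W{\left(h,d \right)} = \frac{d - 4}{h - 1} = \frac{-4 + d}{-1 + h}$)
$G{\left(D \right)} = - \frac{1}{-12 + 6 D}$ ($G{\left(D \right)} = \frac{\left(-3\right) \frac{1}{6 \left(-2 + D\right)}}{3} = \frac{\left(-3\right) \frac{1}{-12 + 6 D}}{3} = - \frac{1}{-12 + 6 D}$)
$\left(-60\right) 79 G{\left(W{\left(4,0 \right)} \right)} = \left(-60\right) 79 \left(- \frac{1}{-12 + 6 \frac{-4 + 0}{-1 + 4}}\right) = - 4740 \left(- \frac{1}{-12 + 6 \cdot \frac{1}{3} \left(-4\right)}\right) = - 4740 \left(- \frac{1}{-12 + 6 \left(- \frac{4}{3}\right)}\right) = - 4740 \left(- \frac{1}{-12 - 8}\right) = - 4740 \left(- \frac{1}{-20}\right) = - 4740 \left(\left(-1\right) \left(- \frac{1}{20}\right)\right) = \left(-4740\right) \frac{1}{20} = -237$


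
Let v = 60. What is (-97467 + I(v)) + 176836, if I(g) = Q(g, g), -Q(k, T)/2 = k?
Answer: 79249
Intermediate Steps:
Q(k, T) = -2*k
I(g) = -2*g
(-97467 + I(v)) + 176836 = (-97467 - 2*60) + 176836 = (-97467 - 120) + 176836 = -97587 + 176836 = 79249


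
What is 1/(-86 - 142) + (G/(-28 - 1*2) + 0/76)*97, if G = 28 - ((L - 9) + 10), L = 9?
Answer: -66353/1140 ≈ -58.204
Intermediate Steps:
G = 18 (G = 28 - ((9 - 9) + 10) = 28 - (0 + 10) = 28 - 1*10 = 28 - 10 = 18)
1/(-86 - 142) + (G/(-28 - 1*2) + 0/76)*97 = 1/(-86 - 142) + (18/(-28 - 1*2) + 0/76)*97 = 1/(-228) + (18/(-28 - 2) + 0*(1/76))*97 = -1/228 + (18/(-30) + 0)*97 = -1/228 + (18*(-1/30) + 0)*97 = -1/228 + (-⅗ + 0)*97 = -1/228 - ⅗*97 = -1/228 - 291/5 = -66353/1140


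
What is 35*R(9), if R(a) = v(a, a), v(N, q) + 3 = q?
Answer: 210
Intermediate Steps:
v(N, q) = -3 + q
R(a) = -3 + a
35*R(9) = 35*(-3 + 9) = 35*6 = 210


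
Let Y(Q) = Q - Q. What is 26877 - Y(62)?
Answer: 26877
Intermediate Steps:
Y(Q) = 0
26877 - Y(62) = 26877 - 1*0 = 26877 + 0 = 26877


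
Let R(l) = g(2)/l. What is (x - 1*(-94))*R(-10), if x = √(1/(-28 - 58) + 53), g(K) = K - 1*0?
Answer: -94/5 - 7*√7998/430 ≈ -20.256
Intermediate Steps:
g(K) = K (g(K) = K + 0 = K)
R(l) = 2/l
x = 7*√7998/86 (x = √(1/(-86) + 53) = √(-1/86 + 53) = √(4557/86) = 7*√7998/86 ≈ 7.2793)
(x - 1*(-94))*R(-10) = (7*√7998/86 - 1*(-94))*(2/(-10)) = (7*√7998/86 + 94)*(2*(-⅒)) = (94 + 7*√7998/86)*(-⅕) = -94/5 - 7*√7998/430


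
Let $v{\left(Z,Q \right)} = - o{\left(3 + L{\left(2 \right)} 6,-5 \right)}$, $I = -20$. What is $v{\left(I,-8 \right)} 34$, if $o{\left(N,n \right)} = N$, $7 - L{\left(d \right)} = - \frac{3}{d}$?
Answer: $-1836$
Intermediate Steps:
$L{\left(d \right)} = 7 + \frac{3}{d}$ ($L{\left(d \right)} = 7 - - \frac{3}{d} = 7 + \frac{3}{d}$)
$v{\left(Z,Q \right)} = -54$ ($v{\left(Z,Q \right)} = - (3 + \left(7 + \frac{3}{2}\right) 6) = - (3 + \frac{17}{2} \cdot 6) = - (3 + 51) = \left(-1\right) 54 = -54$)
$v{\left(I,-8 \right)} 34 = \left(-54\right) 34 = -1836$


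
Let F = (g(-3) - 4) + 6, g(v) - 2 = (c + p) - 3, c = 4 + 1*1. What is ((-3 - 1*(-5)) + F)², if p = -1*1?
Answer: 49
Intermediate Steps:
c = 5 (c = 4 + 1 = 5)
p = -1
g(v) = 3 (g(v) = 2 + ((5 - 1) - 3) = 2 + (4 - 3) = 2 + 1 = 3)
F = 5 (F = (3 - 4) + 6 = -1 + 6 = 5)
((-3 - 1*(-5)) + F)² = ((-3 - 1*(-5)) + 5)² = ((-3 + 5) + 5)² = (2 + 5)² = 7² = 49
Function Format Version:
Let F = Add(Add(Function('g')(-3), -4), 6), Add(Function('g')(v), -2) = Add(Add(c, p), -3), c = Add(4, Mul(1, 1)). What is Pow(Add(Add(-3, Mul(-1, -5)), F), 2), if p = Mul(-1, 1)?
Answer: 49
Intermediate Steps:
c = 5 (c = Add(4, 1) = 5)
p = -1
Function('g')(v) = 3 (Function('g')(v) = Add(2, Add(Add(5, -1), -3)) = Add(2, Add(4, -3)) = Add(2, 1) = 3)
F = 5 (F = Add(Add(3, -4), 6) = Add(-1, 6) = 5)
Pow(Add(Add(-3, Mul(-1, -5)), F), 2) = Pow(Add(Add(-3, Mul(-1, -5)), 5), 2) = Pow(Add(Add(-3, 5), 5), 2) = Pow(Add(2, 5), 2) = Pow(7, 2) = 49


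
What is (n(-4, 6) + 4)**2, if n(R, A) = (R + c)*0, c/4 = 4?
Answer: 16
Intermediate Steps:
c = 16 (c = 4*4 = 16)
n(R, A) = 0 (n(R, A) = (R + 16)*0 = (16 + R)*0 = 0)
(n(-4, 6) + 4)**2 = (0 + 4)**2 = 4**2 = 16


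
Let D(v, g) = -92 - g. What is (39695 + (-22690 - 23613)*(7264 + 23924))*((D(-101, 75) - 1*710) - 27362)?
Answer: 40778761458291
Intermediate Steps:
(39695 + (-22690 - 23613)*(7264 + 23924))*((D(-101, 75) - 1*710) - 27362) = (39695 + (-22690 - 23613)*(7264 + 23924))*(((-92 - 1*75) - 1*710) - 27362) = (39695 - 46303*31188)*(((-92 - 75) - 710) - 27362) = (39695 - 1444097964)*((-167 - 710) - 27362) = -1444058269*(-877 - 27362) = -1444058269*(-28239) = 40778761458291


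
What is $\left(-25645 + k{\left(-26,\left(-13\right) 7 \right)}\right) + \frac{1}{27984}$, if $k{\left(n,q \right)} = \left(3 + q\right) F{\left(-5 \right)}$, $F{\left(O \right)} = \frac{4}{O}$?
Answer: $- \frac{3578398027}{139920} \approx -25575.0$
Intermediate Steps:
$k{\left(n,q \right)} = - \frac{12}{5} - \frac{4 q}{5}$ ($k{\left(n,q \right)} = \left(3 + q\right) \frac{4}{-5} = \left(3 + q\right) 4 \left(- \frac{1}{5}\right) = \left(3 + q\right) \left(- \frac{4}{5}\right) = - \frac{12}{5} - \frac{4 q}{5}$)
$\left(-25645 + k{\left(-26,\left(-13\right) 7 \right)}\right) + \frac{1}{27984} = \left(-25645 - \left(\frac{12}{5} + \frac{4 \left(\left(-13\right) 7\right)}{5}\right)\right) + \frac{1}{27984} = \left(-25645 - - \frac{352}{5}\right) + \frac{1}{27984} = \left(-25645 + \left(- \frac{12}{5} + \frac{364}{5}\right)\right) + \frac{1}{27984} = \left(-25645 + \frac{352}{5}\right) + \frac{1}{27984} = - \frac{127873}{5} + \frac{1}{27984} = - \frac{3578398027}{139920}$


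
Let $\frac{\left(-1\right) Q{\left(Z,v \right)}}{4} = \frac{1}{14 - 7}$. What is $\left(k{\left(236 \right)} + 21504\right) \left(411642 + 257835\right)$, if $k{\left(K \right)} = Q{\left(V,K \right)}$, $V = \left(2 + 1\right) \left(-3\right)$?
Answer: $\frac{100772355948}{7} \approx 1.4396 \cdot 10^{10}$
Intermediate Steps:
$V = -9$ ($V = 3 \left(-3\right) = -9$)
$Q{\left(Z,v \right)} = - \frac{4}{7}$ ($Q{\left(Z,v \right)} = - \frac{4}{14 - 7} = - \frac{4}{7}$)
$k{\left(K \right)} = - \frac{4}{7}$
$\left(k{\left(236 \right)} + 21504\right) \left(411642 + 257835\right) = \left(- \frac{4}{7} + 21504\right) \left(411642 + 257835\right) = \frac{150524}{7} \cdot 669477 = \frac{100772355948}{7}$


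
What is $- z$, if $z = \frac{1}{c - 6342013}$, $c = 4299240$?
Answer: $\frac{1}{2042773} \approx 4.8953 \cdot 10^{-7}$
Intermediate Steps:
$z = - \frac{1}{2042773}$ ($z = \frac{1}{4299240 - 6342013} = \frac{1}{-2042773} = - \frac{1}{2042773} \approx -4.8953 \cdot 10^{-7}$)
$- z = \left(-1\right) \left(- \frac{1}{2042773}\right) = \frac{1}{2042773}$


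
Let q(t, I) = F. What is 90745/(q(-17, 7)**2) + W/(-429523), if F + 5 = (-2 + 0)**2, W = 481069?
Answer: 38976583566/429523 ≈ 90744.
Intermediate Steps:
F = -1 (F = -5 + (-2 + 0)**2 = -5 + (-2)**2 = -5 + 4 = -1)
q(t, I) = -1
90745/(q(-17, 7)**2) + W/(-429523) = 90745/((-1)**2) + 481069/(-429523) = 90745/1 + 481069*(-1/429523) = 90745*1 - 481069/429523 = 90745 - 481069/429523 = 38976583566/429523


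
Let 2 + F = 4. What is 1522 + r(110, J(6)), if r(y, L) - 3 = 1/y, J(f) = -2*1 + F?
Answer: 167751/110 ≈ 1525.0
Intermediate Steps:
F = 2 (F = -2 + 4 = 2)
J(f) = 0 (J(f) = -2*1 + 2 = -2 + 2 = 0)
r(y, L) = 3 + 1/y
1522 + r(110, J(6)) = 1522 + (3 + 1/110) = 1522 + 331/110 = 167751/110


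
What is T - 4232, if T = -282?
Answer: -4514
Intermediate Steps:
T - 4232 = -282 - 4232 = -4514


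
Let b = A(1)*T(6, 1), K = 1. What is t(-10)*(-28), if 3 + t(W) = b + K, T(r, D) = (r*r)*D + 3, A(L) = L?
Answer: -1036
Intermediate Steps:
T(r, D) = 3 + D*r**2 (T(r, D) = r**2*D + 3 = D*r**2 + 3 = 3 + D*r**2)
b = 39 (b = 1*(3 + 1*6**2) = 1*(3 + 1*36) = 1*(3 + 36) = 1*39 = 39)
t(W) = 37 (t(W) = -3 + (39 + 1) = -3 + 40 = 37)
t(-10)*(-28) = 37*(-28) = -1036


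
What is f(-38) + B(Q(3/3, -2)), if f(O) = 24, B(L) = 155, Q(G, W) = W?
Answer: 179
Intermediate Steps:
f(-38) + B(Q(3/3, -2)) = 24 + 155 = 179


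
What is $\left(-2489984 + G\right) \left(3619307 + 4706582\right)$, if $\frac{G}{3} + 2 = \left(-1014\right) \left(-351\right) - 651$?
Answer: $-11857739439689$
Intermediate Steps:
$G = 1065783$ ($G = -6 + 3 \left(\left(-1014\right) \left(-351\right) - 651\right) = -6 + 3 \left(355914 - 651\right) = -6 + 3 \cdot 355263 = -6 + 1065789 = 1065783$)
$\left(-2489984 + G\right) \left(3619307 + 4706582\right) = \left(-2489984 + 1065783\right) \left(3619307 + 4706582\right) = \left(-1424201\right) 8325889 = -11857739439689$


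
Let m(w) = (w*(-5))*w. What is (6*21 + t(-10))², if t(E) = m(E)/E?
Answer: 30976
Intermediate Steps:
m(w) = -5*w² (m(w) = (-5*w)*w = -5*w²)
t(E) = -5*E (t(E) = (-5*E²)/E = -5*E)
(6*21 + t(-10))² = (6*21 - 5*(-10))² = (126 + 50)² = 176² = 30976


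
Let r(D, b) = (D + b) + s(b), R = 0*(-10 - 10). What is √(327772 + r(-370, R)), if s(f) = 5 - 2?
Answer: √327405 ≈ 572.19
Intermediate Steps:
R = 0 (R = 0*(-20) = 0)
s(f) = 3
r(D, b) = 3 + D + b (r(D, b) = (D + b) + 3 = 3 + D + b)
√(327772 + r(-370, R)) = √(327772 + (3 - 370 + 0)) = √(327772 - 367) = √327405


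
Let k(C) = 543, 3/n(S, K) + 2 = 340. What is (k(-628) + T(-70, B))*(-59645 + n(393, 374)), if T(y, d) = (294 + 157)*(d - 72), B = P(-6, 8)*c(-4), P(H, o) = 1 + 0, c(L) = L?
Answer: 680057516131/338 ≈ 2.0120e+9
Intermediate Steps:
n(S, K) = 3/338 (n(S, K) = 3/(-2 + 340) = 3/338)
P(H, o) = 1
B = -4 (B = 1*(-4) = -4)
T(y, d) = -32472 + 451*d (T(y, d) = 451*(-72 + d) = -32472 + 451*d)
(k(-628) + T(-70, B))*(-59645 + n(393, 374)) = (543 + (-32472 + 451*(-4)))*(-59645 + 3/338) = (543 + (-32472 - 1804))*(-20160007/338) = (543 - 34276)*(-20160007/338) = -33733*(-20160007/338) = 680057516131/338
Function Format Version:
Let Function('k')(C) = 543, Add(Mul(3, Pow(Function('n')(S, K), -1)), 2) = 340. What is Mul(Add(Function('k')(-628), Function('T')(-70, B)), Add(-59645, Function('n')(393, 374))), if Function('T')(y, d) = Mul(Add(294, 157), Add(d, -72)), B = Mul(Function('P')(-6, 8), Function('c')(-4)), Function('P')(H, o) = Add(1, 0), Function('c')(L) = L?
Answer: Rational(680057516131, 338) ≈ 2.0120e+9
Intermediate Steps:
Function('n')(S, K) = Rational(3, 338) (Function('n')(S, K) = Mul(3, Pow(Add(-2, 340), -1)) = Mul(3, Pow(338, -1)) = Mul(3, Rational(1, 338)) = Rational(3, 338))
Function('P')(H, o) = 1
B = -4 (B = Mul(1, -4) = -4)
Function('T')(y, d) = Add(-32472, Mul(451, d)) (Function('T')(y, d) = Mul(451, Add(-72, d)) = Add(-32472, Mul(451, d)))
Mul(Add(Function('k')(-628), Function('T')(-70, B)), Add(-59645, Function('n')(393, 374))) = Mul(Add(543, Add(-32472, Mul(451, -4))), Add(-59645, Rational(3, 338))) = Mul(Add(543, Add(-32472, -1804)), Rational(-20160007, 338)) = Mul(Add(543, -34276), Rational(-20160007, 338)) = Mul(-33733, Rational(-20160007, 338)) = Rational(680057516131, 338)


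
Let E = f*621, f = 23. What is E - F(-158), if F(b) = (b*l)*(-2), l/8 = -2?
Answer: 19339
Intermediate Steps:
l = -16 (l = 8*(-2) = -16)
E = 14283 (E = 23*621 = 14283)
F(b) = 32*b (F(b) = (b*(-16))*(-2) = -16*b*(-2) = 32*b)
E - F(-158) = 14283 - 32*(-158) = 14283 - 1*(-5056) = 14283 + 5056 = 19339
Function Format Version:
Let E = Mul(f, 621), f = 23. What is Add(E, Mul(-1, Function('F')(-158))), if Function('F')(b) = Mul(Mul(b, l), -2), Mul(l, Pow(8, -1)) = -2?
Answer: 19339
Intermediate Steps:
l = -16 (l = Mul(8, -2) = -16)
E = 14283 (E = Mul(23, 621) = 14283)
Function('F')(b) = Mul(32, b) (Function('F')(b) = Mul(Mul(b, -16), -2) = Mul(Mul(-16, b), -2) = Mul(32, b))
Add(E, Mul(-1, Function('F')(-158))) = Add(14283, Mul(-1, Mul(32, -158))) = Add(14283, Mul(-1, -5056)) = Add(14283, 5056) = 19339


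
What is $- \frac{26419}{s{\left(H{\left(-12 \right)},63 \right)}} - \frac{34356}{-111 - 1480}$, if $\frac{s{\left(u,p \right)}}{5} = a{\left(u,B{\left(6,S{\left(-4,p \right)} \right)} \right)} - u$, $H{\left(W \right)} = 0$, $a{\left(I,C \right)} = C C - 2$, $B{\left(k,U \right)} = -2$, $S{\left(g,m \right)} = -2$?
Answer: $- \frac{41689069}{15910} \approx -2620.3$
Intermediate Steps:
$a{\left(I,C \right)} = -2 + C^{2}$ ($a{\left(I,C \right)} = C^{2} - 2 = -2 + C^{2}$)
$s{\left(u,p \right)} = 10 - 5 u$ ($s{\left(u,p \right)} = 5 \left(\left(-2 + \left(-2\right)^{2}\right) - u\right) = 5 \left(\left(-2 + 4\right) - u\right) = 5 \left(2 - u\right) = 10 - 5 u$)
$- \frac{26419}{s{\left(H{\left(-12 \right)},63 \right)}} - \frac{34356}{-111 - 1480} = - \frac{26419}{10 - 0} - \frac{34356}{-111 - 1480} = - \frac{26419}{10 + 0} - \frac{34356}{-111 - 1480} = - \frac{26419}{10} - \frac{34356}{-1591} = \left(-26419\right) \frac{1}{10} - - \frac{34356}{1591} = - \frac{26419}{10} + \frac{34356}{1591} = - \frac{41689069}{15910}$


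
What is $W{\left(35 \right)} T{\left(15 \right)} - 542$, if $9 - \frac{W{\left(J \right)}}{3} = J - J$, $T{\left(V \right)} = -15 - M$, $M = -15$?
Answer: $-542$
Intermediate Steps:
$T{\left(V \right)} = 0$ ($T{\left(V \right)} = -15 - -15 = -15 + 15 = 0$)
$W{\left(J \right)} = 27$ ($W{\left(J \right)} = 27 - 3 \left(J - J\right) = 27 - 0 = 27 + 0 = 27$)
$W{\left(35 \right)} T{\left(15 \right)} - 542 = 27 \cdot 0 - 542 = 0 - 542 = -542$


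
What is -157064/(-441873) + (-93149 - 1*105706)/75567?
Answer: -873560921/383804793 ≈ -2.2761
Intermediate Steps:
-157064/(-441873) + (-93149 - 1*105706)/75567 = -157064*(-1/441873) + (-93149 - 105706)*(1/75567) = 5416/15237 - 198855*1/75567 = 5416/15237 - 66285/25189 = -873560921/383804793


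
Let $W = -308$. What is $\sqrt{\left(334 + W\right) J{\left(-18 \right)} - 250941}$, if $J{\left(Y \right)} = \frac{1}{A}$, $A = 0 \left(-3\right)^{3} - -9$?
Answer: $\frac{i \sqrt{2258443}}{3} \approx 500.94 i$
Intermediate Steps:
$A = 9$ ($A = 0 \left(-27\right) + 9 = 0 + 9 = 9$)
$J{\left(Y \right)} = \frac{1}{9}$
$\sqrt{\left(334 + W\right) J{\left(-18 \right)} - 250941} = \sqrt{\left(334 - 308\right) \frac{1}{9} - 250941} = \sqrt{26 \cdot \frac{1}{9} - 250941} = \sqrt{\frac{26}{9} - 250941} = \sqrt{- \frac{2258443}{9}} = \frac{i \sqrt{2258443}}{3}$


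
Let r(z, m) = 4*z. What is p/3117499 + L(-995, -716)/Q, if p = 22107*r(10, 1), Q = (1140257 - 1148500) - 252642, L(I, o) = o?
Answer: 232927517084/813308726615 ≈ 0.28640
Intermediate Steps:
Q = -260885 (Q = -8243 - 252642 = -260885)
p = 884280 (p = 22107*(4*10) = 22107*40 = 884280)
p/3117499 + L(-995, -716)/Q = 884280/3117499 - 716/(-260885) = 884280*(1/3117499) - 716*(-1/260885) = 884280/3117499 + 716/260885 = 232927517084/813308726615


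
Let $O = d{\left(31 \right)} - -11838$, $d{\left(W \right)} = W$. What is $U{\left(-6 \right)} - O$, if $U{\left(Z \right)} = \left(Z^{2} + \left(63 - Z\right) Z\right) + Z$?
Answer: $-12253$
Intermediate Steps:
$U{\left(Z \right)} = Z + Z^{2} + Z \left(63 - Z\right)$ ($U{\left(Z \right)} = \left(Z^{2} + Z \left(63 - Z\right)\right) + Z = Z + Z^{2} + Z \left(63 - Z\right)$)
$O = 11869$ ($O = 31 - -11838 = 31 + 11838 = 11869$)
$U{\left(-6 \right)} - O = 64 \left(-6\right) - 11869 = -384 - 11869 = -12253$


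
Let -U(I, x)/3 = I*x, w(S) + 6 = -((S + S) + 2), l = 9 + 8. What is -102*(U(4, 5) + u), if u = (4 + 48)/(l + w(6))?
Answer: 7888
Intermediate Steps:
l = 17
w(S) = -8 - 2*S (w(S) = -6 - ((S + S) + 2) = -6 - (2*S + 2) = -6 - (2 + 2*S) = -6 + (-2 - 2*S) = -8 - 2*S)
U(I, x) = -3*I*x
u = -52/3 (u = (4 + 48)/(17 + (-8 - 2*6)) = 52/(17 + (-8 - 12)) = 52/(17 - 20) = 52/(-3) = 52*(-1/3) = -52/3 ≈ -17.333)
-102*(U(4, 5) + u) = -102*(-3*4*5 - 52/3) = -102*(-60 - 52/3) = -102*(-232/3) = 7888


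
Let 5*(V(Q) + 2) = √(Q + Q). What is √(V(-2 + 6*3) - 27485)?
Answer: √(-687175 + 20*√2)/5 ≈ 165.79*I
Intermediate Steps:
V(Q) = -2 + √2*√Q/5 (V(Q) = -2 + √(Q + Q)/5 = -2 + √(2*Q)/5 = -2 + (√2*√Q)/5 = -2 + √2*√Q/5)
√(V(-2 + 6*3) - 27485) = √((-2 + √2*√(-2 + 6*3)/5) - 27485) = √((-2 + √2*√(-2 + 18)/5) - 27485) = √((-2 + √2*√16/5) - 27485) = √((-2 + (⅕)*√2*4) - 27485) = √((-2 + 4*√2/5) - 27485) = √(-27487 + 4*√2/5)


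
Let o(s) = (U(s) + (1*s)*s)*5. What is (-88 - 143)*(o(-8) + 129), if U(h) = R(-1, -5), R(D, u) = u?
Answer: -97944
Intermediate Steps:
U(h) = -5
o(s) = -25 + 5*s**2 (o(s) = (-5 + (1*s)*s)*5 = (-5 + s*s)*5 = (-5 + s**2)*5 = -25 + 5*s**2)
(-88 - 143)*(o(-8) + 129) = (-88 - 143)*((-25 + 5*(-8)**2) + 129) = -231*((-25 + 5*64) + 129) = -231*((-25 + 320) + 129) = -231*(295 + 129) = -231*424 = -97944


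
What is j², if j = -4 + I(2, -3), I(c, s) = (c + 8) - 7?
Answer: 1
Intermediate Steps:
I(c, s) = 1 + c (I(c, s) = (8 + c) - 7 = 1 + c)
j = -1 (j = -4 + (1 + 2) = -4 + 3 = -1)
j² = (-1)² = 1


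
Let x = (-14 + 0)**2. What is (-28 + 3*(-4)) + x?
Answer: 156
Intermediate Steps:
x = 196 (x = (-14)**2 = 196)
(-28 + 3*(-4)) + x = (-28 + 3*(-4)) + 196 = (-28 - 12) + 196 = -40 + 196 = 156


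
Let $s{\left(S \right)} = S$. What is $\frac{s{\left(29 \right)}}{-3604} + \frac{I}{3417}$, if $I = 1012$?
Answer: $\frac{208715}{724404} \approx 0.28812$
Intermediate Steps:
$\frac{s{\left(29 \right)}}{-3604} + \frac{I}{3417} = \frac{29}{-3604} + \frac{1012}{3417} = 29 \left(- \frac{1}{3604}\right) + 1012 \cdot \frac{1}{3417} = - \frac{29}{3604} + \frac{1012}{3417} = \frac{208715}{724404}$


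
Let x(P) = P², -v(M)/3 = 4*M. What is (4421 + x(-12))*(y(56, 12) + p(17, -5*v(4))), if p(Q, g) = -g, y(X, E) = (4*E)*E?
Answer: 1533840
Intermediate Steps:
v(M) = -12*M
y(X, E) = 4*E²
(4421 + x(-12))*(y(56, 12) + p(17, -5*v(4))) = (4421 + (-12)²)*(4*12² - (-5)*(-12*4)) = (4421 + 144)*(4*144 - (-5)*(-48)) = 4565*(576 - 1*240) = 4565*(576 - 240) = 4565*336 = 1533840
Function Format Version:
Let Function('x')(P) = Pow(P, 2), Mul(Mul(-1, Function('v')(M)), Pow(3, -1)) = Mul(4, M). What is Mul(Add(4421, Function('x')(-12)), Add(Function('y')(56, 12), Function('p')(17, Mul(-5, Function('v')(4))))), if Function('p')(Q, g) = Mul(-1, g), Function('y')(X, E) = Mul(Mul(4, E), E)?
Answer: 1533840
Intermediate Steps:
Function('v')(M) = Mul(-12, M) (Function('v')(M) = Mul(-3, Mul(4, M)) = Mul(-12, M))
Function('y')(X, E) = Mul(4, Pow(E, 2))
Mul(Add(4421, Function('x')(-12)), Add(Function('y')(56, 12), Function('p')(17, Mul(-5, Function('v')(4))))) = Mul(Add(4421, Pow(-12, 2)), Add(Mul(4, Pow(12, 2)), Mul(-1, Mul(-5, Mul(-12, 4))))) = Mul(Add(4421, 144), Add(Mul(4, 144), Mul(-1, Mul(-5, -48)))) = Mul(4565, Add(576, Mul(-1, 240))) = Mul(4565, Add(576, -240)) = Mul(4565, 336) = 1533840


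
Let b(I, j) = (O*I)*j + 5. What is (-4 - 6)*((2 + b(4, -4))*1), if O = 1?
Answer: 90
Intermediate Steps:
b(I, j) = 5 + I*j (b(I, j) = (1*I)*j + 5 = I*j + 5 = 5 + I*j)
(-4 - 6)*((2 + b(4, -4))*1) = (-4 - 6)*((2 + (5 + 4*(-4)))*1) = -10*(2 + (5 - 16)) = -10*(2 - 11) = -(-90) = -10*(-9) = 90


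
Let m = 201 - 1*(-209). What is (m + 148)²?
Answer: 311364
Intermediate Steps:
m = 410 (m = 201 + 209 = 410)
(m + 148)² = (410 + 148)² = 558² = 311364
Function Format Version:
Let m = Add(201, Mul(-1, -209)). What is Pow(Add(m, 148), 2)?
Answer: 311364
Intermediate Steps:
m = 410 (m = Add(201, 209) = 410)
Pow(Add(m, 148), 2) = Pow(Add(410, 148), 2) = Pow(558, 2) = 311364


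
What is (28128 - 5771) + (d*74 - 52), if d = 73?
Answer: 27707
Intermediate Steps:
(28128 - 5771) + (d*74 - 52) = (28128 - 5771) + (73*74 - 52) = 22357 + (5402 - 52) = 22357 + 5350 = 27707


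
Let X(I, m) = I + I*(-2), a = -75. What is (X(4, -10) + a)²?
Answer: 6241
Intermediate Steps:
X(I, m) = -I (X(I, m) = I - 2*I = -I)
(X(4, -10) + a)² = (-1*4 - 75)² = (-4 - 75)² = (-79)² = 6241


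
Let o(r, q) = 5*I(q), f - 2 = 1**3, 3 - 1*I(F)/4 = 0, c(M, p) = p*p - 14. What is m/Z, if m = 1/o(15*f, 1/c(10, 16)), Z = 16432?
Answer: 1/985920 ≈ 1.0143e-6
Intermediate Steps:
c(M, p) = -14 + p**2 (c(M, p) = p**2 - 14 = -14 + p**2)
I(F) = 12 (I(F) = 12 - 4*0 = 12 + 0 = 12)
f = 3 (f = 2 + 1**3 = 2 + 1 = 3)
o(r, q) = 60 (o(r, q) = 5*12 = 60)
m = 1/60 ≈ 0.016667
m/Z = (1/60)/16432 = (1/60)*(1/16432) = 1/985920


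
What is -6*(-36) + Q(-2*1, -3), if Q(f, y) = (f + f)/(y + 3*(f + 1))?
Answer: 650/3 ≈ 216.67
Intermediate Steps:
Q(f, y) = 2*f/(3 + y + 3*f) (Q(f, y) = (2*f)/(y + 3*(1 + f)) = (2*f)/(y + (3 + 3*f)) = (2*f)/(3 + y + 3*f) = 2*f/(3 + y + 3*f))
-6*(-36) + Q(-2*1, -3) = -6*(-36) + 2*(-2*1)/(3 - 3 + 3*(-2*1)) = 216 + 2*(-2)/(3 - 3 + 3*(-2)) = 216 + 2*(-2)/(3 - 3 - 6) = 216 + 2*(-2)/(-6) = 216 + 2*(-2)*(-⅙) = 216 + ⅔ = 650/3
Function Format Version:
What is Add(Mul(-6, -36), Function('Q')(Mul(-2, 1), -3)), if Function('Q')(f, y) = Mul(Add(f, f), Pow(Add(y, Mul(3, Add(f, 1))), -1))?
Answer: Rational(650, 3) ≈ 216.67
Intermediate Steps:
Function('Q')(f, y) = Mul(2, f, Pow(Add(3, y, Mul(3, f)), -1)) (Function('Q')(f, y) = Mul(Mul(2, f), Pow(Add(y, Mul(3, Add(1, f))), -1)) = Mul(Mul(2, f), Pow(Add(y, Add(3, Mul(3, f))), -1)) = Mul(Mul(2, f), Pow(Add(3, y, Mul(3, f)), -1)) = Mul(2, f, Pow(Add(3, y, Mul(3, f)), -1)))
Add(Mul(-6, -36), Function('Q')(Mul(-2, 1), -3)) = Add(Mul(-6, -36), Mul(2, Mul(-2, 1), Pow(Add(3, -3, Mul(3, Mul(-2, 1))), -1))) = Add(216, Mul(2, -2, Pow(Add(3, -3, Mul(3, -2)), -1))) = Add(216, Mul(2, -2, Pow(Add(3, -3, -6), -1))) = Add(216, Mul(2, -2, Pow(-6, -1))) = Add(216, Mul(2, -2, Rational(-1, 6))) = Add(216, Rational(2, 3)) = Rational(650, 3)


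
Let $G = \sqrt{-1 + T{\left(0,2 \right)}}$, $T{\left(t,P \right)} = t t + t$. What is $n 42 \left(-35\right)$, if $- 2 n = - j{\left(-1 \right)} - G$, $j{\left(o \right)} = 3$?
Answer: $-2205 - 735 i \approx -2205.0 - 735.0 i$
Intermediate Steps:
$T{\left(t,P \right)} = t + t^{2}$ ($T{\left(t,P \right)} = t^{2} + t = t + t^{2}$)
$G = i$ ($G = \sqrt{-1 + 0 \left(1 + 0\right)} = \sqrt{-1 + 0 \cdot 1} = \sqrt{-1 + 0} = \sqrt{-1} = i \approx 1.0 i$)
$n = \frac{3}{2} + \frac{i}{2}$ ($n = - \frac{\left(-1\right) 3 - i}{2} = - \frac{-3 - i}{2} = \frac{3}{2} + \frac{i}{2} \approx 1.5 + 0.5 i$)
$n 42 \left(-35\right) = \left(\frac{3}{2} + \frac{i}{2}\right) 42 \left(-35\right) = \left(63 + 21 i\right) \left(-35\right) = -2205 - 735 i$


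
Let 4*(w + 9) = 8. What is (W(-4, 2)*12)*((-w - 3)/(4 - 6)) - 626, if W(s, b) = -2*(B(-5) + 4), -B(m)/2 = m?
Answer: 46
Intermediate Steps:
w = -7 (w = -9 + (1/4)*8 = -9 + 2 = -7)
B(m) = -2*m
W(s, b) = -28 (W(s, b) = -2*(-2*(-5) + 4) = -2*(10 + 4) = -2*14 = -28)
(W(-4, 2)*12)*((-w - 3)/(4 - 6)) - 626 = (-28*12)*((-1*(-7) - 3)/(4 - 6)) - 626 = -336*(7 - 3)/(-2) - 626 = -1344*(-1)/2 - 626 = -336*(-2) - 626 = 672 - 626 = 46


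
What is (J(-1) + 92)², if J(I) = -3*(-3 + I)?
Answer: 10816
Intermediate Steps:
J(I) = 9 - 3*I
(J(-1) + 92)² = ((9 - 3*(-1)) + 92)² = ((9 + 3) + 92)² = (12 + 92)² = 104² = 10816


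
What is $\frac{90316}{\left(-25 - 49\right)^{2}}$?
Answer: $\frac{22579}{1369} \approx 16.493$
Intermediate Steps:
$\frac{90316}{\left(-25 - 49\right)^{2}} = \frac{90316}{\left(-74\right)^{2}} = \frac{90316}{5476} = 90316 \cdot \frac{1}{5476} = \frac{22579}{1369}$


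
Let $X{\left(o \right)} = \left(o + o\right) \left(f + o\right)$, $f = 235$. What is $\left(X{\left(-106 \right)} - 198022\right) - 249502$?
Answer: $-474872$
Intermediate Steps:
$X{\left(o \right)} = 2 o \left(235 + o\right)$ ($X{\left(o \right)} = \left(o + o\right) \left(235 + o\right) = 2 o \left(235 + o\right)$)
$\left(X{\left(-106 \right)} - 198022\right) - 249502 = \left(2 \left(-106\right) \left(235 - 106\right) - 198022\right) - 249502 = \left(2 \left(-106\right) 129 - 198022\right) - 249502 = \left(-27348 - 198022\right) - 249502 = -225370 - 249502 = -474872$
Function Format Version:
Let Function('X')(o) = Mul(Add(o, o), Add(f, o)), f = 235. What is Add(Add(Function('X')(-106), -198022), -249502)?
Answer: -474872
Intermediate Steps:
Function('X')(o) = Mul(2, o, Add(235, o)) (Function('X')(o) = Mul(Add(o, o), Add(235, o)) = Mul(Mul(2, o), Add(235, o)) = Mul(2, o, Add(235, o)))
Add(Add(Function('X')(-106), -198022), -249502) = Add(Add(Mul(2, -106, Add(235, -106)), -198022), -249502) = Add(Add(Mul(2, -106, 129), -198022), -249502) = Add(Add(-27348, -198022), -249502) = Add(-225370, -249502) = -474872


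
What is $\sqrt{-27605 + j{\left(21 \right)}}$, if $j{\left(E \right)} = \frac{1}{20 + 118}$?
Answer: $\frac{i \sqrt{525709482}}{138} \approx 166.15 i$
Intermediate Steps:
$j{\left(E \right)} = \frac{1}{138}$
$\sqrt{-27605 + j{\left(21 \right)}} = \sqrt{-27605 + \frac{1}{138}} = \sqrt{- \frac{3809489}{138}} = \frac{i \sqrt{525709482}}{138}$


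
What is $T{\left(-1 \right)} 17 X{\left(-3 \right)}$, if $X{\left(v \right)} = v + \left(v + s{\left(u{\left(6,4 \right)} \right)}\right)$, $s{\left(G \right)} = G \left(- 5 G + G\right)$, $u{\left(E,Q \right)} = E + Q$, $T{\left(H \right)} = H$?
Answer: $6902$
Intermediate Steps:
$s{\left(G \right)} = - 4 G^{2}$ ($s{\left(G \right)} = G \left(- 4 G\right) = - 4 G^{2}$)
$X{\left(v \right)} = -400 + 2 v$ ($X{\left(v \right)} = v + \left(v - 4 \left(6 + 4\right)^{2}\right) = v + \left(v - 4 \cdot 10^{2}\right) = v + \left(v - 400\right) = v + \left(-400 + v\right) = -400 + 2 v$)
$T{\left(-1 \right)} 17 X{\left(-3 \right)} = \left(-1\right) 17 \left(-400 + 2 \left(-3\right)\right) = - 17 \left(-400 - 6\right) = \left(-17\right) \left(-406\right) = 6902$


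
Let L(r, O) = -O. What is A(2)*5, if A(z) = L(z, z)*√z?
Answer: -10*√2 ≈ -14.142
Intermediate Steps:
A(z) = -z^(3/2) (A(z) = (-z)*√z = -z^(3/2))
A(2)*5 = -2^(3/2)*5 = -2*√2*5 = -10*√2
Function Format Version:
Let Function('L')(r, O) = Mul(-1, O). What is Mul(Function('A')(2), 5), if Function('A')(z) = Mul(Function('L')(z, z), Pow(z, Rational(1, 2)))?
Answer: Mul(-10, Pow(2, Rational(1, 2))) ≈ -14.142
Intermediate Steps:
Function('A')(z) = Mul(-1, Pow(z, Rational(3, 2))) (Function('A')(z) = Mul(Mul(-1, z), Pow(z, Rational(1, 2))) = Mul(-1, Pow(z, Rational(3, 2))))
Mul(Function('A')(2), 5) = Mul(Mul(-1, Pow(2, Rational(3, 2))), 5) = Mul(Mul(-1, Mul(2, Pow(2, Rational(1, 2)))), 5) = Mul(Mul(-2, Pow(2, Rational(1, 2))), 5) = Mul(-10, Pow(2, Rational(1, 2)))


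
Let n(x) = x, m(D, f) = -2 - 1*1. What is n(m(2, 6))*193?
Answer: -579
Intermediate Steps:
m(D, f) = -3 (m(D, f) = -2 - 1 = -3)
n(m(2, 6))*193 = -3*193 = -579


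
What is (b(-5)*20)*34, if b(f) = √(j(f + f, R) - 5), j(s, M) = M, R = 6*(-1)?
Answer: 680*I*√11 ≈ 2255.3*I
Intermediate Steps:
R = -6
b(f) = I*√11 (b(f) = √(-6 - 5) = √(-11) = I*√11)
(b(-5)*20)*34 = ((I*√11)*20)*34 = (20*I*√11)*34 = 680*I*√11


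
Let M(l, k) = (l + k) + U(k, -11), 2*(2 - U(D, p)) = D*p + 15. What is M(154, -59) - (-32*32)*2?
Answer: 1813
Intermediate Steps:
U(D, p) = -11/2 - D*p/2 (U(D, p) = 2 - (D*p + 15)/2 = 2 - (15 + D*p)/2 = 2 + (-15/2 - D*p/2) = -11/2 - D*p/2)
M(l, k) = -11/2 + l + 13*k/2 (M(l, k) = (l + k) + (-11/2 - ½*k*(-11)) = (k + l) + (-11/2 + 11*k/2) = -11/2 + l + 13*k/2)
M(154, -59) - (-32*32)*2 = (-11/2 + 154 + (13/2)*(-59)) - (-32*32)*2 = (-11/2 + 154 - 767/2) - (-1024)*2 = -235 - 1*(-2048) = -235 + 2048 = 1813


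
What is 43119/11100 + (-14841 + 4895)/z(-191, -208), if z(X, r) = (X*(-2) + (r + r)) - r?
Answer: -17149649/321900 ≈ -53.276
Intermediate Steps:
z(X, r) = r - 2*X (z(X, r) = (-2*X + 2*r) - r = r - 2*X)
43119/11100 + (-14841 + 4895)/z(-191, -208) = 43119/11100 + (-14841 + 4895)/(-208 - 2*(-191)) = 43119*(1/11100) - 9946/(-208 + 382) = 14373/3700 - 9946/174 = 14373/3700 - 9946*1/174 = 14373/3700 - 4973/87 = -17149649/321900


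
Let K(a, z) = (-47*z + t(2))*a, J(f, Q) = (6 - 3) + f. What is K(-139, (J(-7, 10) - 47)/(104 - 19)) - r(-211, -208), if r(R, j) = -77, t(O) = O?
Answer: -20604/5 ≈ -4120.8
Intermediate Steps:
J(f, Q) = 3 + f
K(a, z) = a*(2 - 47*z) (K(a, z) = (-47*z + 2)*a = (2 - 47*z)*a = a*(2 - 47*z))
K(-139, (J(-7, 10) - 47)/(104 - 19)) - r(-211, -208) = -139*(2 - 47*((3 - 7) - 47)/(104 - 19)) - 1*(-77) = -139*(2 - 47*(-4 - 47)/85) + 77 = -139*(2 - (-2397)/85) + 77 = -139*(2 - 47*(-⅗)) + 77 = -139*(2 + 141/5) + 77 = -139*151/5 + 77 = -20989/5 + 77 = -20604/5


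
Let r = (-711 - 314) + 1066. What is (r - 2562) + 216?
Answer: -2305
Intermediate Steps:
r = 41 (r = -1025 + 1066 = 41)
(r - 2562) + 216 = (41 - 2562) + 216 = -2521 + 216 = -2305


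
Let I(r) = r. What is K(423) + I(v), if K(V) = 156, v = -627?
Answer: -471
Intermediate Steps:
K(423) + I(v) = 156 - 627 = -471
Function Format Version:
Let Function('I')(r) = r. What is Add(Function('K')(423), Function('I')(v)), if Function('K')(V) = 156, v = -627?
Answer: -471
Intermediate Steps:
Add(Function('K')(423), Function('I')(v)) = Add(156, -627) = -471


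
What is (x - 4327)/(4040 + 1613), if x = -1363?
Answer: -5690/5653 ≈ -1.0065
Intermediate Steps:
(x - 4327)/(4040 + 1613) = (-1363 - 4327)/(4040 + 1613) = -5690/5653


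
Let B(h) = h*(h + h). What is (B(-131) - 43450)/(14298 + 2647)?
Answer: -9128/16945 ≈ -0.53868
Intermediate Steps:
B(h) = 2*h² (B(h) = h*(2*h) = 2*h²)
(B(-131) - 43450)/(14298 + 2647) = (2*(-131)² - 43450)/(14298 + 2647) = (2*17161 - 43450)/16945 = (34322 - 43450)*(1/16945) = -9128*1/16945 = -9128/16945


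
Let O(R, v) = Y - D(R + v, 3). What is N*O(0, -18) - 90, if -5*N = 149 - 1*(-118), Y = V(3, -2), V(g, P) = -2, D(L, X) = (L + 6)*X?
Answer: -9528/5 ≈ -1905.6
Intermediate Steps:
D(L, X) = X*(6 + L) (D(L, X) = (6 + L)*X = X*(6 + L))
Y = -2
N = -267/5 (N = -(149 - 1*(-118))/5 = -(149 + 118)/5 = -⅕*267 = -267/5 ≈ -53.400)
O(R, v) = -20 - 3*R - 3*v (O(R, v) = -2 - 3*(6 + (R + v)) = -2 - 3*(6 + R + v) = -2 - (18 + 3*R + 3*v) = -2 + (-18 - 3*R - 3*v) = -20 - 3*R - 3*v)
N*O(0, -18) - 90 = -267*(-20 - 3*0 - 3*(-18))/5 - 90 = -267*(-20 + 0 + 54)/5 - 90 = -267/5*34 - 90 = -9078/5 - 90 = -9528/5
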